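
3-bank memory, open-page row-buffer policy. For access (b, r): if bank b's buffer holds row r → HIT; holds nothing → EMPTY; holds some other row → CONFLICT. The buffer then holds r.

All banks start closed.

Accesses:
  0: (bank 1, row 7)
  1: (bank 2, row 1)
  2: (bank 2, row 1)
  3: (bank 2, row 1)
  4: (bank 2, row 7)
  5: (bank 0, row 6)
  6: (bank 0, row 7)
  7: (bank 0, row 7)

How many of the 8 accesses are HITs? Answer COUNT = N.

  [0] b1 r7: no row ⇒ E
  [1] b2 r1: no row ⇒ E
  [2] b2 r1: had r1 ⇒ H
  [3] b2 r1: had r1 ⇒ H
  [4] b2 r7: had r1 ⇒ C
  [5] b0 r6: no row ⇒ E
  [6] b0 r7: had r6 ⇒ C
  [7] b0 r7: had r7 ⇒ H

COUNT = 3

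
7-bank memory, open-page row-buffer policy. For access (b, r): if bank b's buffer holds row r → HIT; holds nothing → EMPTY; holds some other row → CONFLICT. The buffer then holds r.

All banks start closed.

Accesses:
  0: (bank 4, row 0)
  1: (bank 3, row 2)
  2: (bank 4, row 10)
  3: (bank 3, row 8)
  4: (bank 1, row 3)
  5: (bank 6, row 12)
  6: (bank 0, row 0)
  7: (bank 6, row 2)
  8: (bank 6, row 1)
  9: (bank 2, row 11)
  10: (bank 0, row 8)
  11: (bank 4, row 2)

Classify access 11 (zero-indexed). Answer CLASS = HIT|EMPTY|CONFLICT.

  [0] b4 r0: no row ⇒ E
  [1] b3 r2: no row ⇒ E
  [2] b4 r10: had r0 ⇒ C
  [3] b3 r8: had r2 ⇒ C
  [4] b1 r3: no row ⇒ E
  [5] b6 r12: no row ⇒ E
  [6] b0 r0: no row ⇒ E
  [7] b6 r2: had r12 ⇒ C
  [8] b6 r1: had r2 ⇒ C
  [9] b2 r11: no row ⇒ E
  [10] b0 r8: had r0 ⇒ C
  [11] b4 r2: had r10 ⇒ C

CLASS = CONFLICT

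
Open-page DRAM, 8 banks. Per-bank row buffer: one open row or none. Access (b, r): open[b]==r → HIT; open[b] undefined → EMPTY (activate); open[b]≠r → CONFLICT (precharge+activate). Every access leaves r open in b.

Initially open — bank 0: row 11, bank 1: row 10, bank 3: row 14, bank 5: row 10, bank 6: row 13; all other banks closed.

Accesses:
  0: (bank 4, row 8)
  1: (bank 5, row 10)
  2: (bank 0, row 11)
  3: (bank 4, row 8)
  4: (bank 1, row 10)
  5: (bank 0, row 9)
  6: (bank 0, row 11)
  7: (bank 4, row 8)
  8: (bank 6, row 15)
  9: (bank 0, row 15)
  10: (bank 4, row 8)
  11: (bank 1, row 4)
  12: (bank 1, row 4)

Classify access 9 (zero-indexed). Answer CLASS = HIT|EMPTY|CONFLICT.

CLASS = CONFLICT

#0 (4,8) E
#1 (5,10) H  (was 10)
#2 (0,11) H  (was 11)
#3 (4,8) H  (was 8)
#4 (1,10) H  (was 10)
#5 (0,9) C  (was 11)
#6 (0,11) C  (was 9)
#7 (4,8) H  (was 8)
#8 (6,15) C  (was 13)
#9 (0,15) C  (was 11)
#10 (4,8) H  (was 8)
#11 (1,4) C  (was 10)
#12 (1,4) H  (was 4)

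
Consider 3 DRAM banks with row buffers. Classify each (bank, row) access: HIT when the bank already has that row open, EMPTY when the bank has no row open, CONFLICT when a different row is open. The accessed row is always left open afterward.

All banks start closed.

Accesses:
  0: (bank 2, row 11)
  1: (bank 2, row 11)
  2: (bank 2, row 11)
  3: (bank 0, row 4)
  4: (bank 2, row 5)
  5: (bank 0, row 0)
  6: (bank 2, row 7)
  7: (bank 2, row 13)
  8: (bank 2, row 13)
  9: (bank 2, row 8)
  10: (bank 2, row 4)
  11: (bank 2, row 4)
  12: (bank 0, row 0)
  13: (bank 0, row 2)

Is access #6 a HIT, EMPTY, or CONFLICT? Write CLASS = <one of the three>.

CLASS = CONFLICT

#0 (2,11) E
#1 (2,11) H  (was 11)
#2 (2,11) H  (was 11)
#3 (0,4) E
#4 (2,5) C  (was 11)
#5 (0,0) C  (was 4)
#6 (2,7) C  (was 5)
#7 (2,13) C  (was 7)
#8 (2,13) H  (was 13)
#9 (2,8) C  (was 13)
#10 (2,4) C  (was 8)
#11 (2,4) H  (was 4)
#12 (0,0) H  (was 0)
#13 (0,2) C  (was 0)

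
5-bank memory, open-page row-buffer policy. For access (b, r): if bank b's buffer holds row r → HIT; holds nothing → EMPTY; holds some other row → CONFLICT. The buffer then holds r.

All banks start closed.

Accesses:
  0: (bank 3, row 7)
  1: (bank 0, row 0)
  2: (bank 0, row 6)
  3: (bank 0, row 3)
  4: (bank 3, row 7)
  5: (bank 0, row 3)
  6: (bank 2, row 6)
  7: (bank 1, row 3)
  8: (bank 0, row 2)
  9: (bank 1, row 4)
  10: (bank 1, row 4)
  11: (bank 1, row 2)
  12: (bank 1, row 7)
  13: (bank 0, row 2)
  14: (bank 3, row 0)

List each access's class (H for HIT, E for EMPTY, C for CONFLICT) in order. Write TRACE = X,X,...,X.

TRACE = E,E,C,C,H,H,E,E,C,C,H,C,C,H,C

step 0: bank3 None->7 [EMPTY]
step 1: bank0 None->0 [EMPTY]
step 2: bank0 0->6 [CONFLICT]
step 3: bank0 6->3 [CONFLICT]
step 4: bank3 7->7 [HIT]
step 5: bank0 3->3 [HIT]
step 6: bank2 None->6 [EMPTY]
step 7: bank1 None->3 [EMPTY]
step 8: bank0 3->2 [CONFLICT]
step 9: bank1 3->4 [CONFLICT]
step 10: bank1 4->4 [HIT]
step 11: bank1 4->2 [CONFLICT]
step 12: bank1 2->7 [CONFLICT]
step 13: bank0 2->2 [HIT]
step 14: bank3 7->0 [CONFLICT]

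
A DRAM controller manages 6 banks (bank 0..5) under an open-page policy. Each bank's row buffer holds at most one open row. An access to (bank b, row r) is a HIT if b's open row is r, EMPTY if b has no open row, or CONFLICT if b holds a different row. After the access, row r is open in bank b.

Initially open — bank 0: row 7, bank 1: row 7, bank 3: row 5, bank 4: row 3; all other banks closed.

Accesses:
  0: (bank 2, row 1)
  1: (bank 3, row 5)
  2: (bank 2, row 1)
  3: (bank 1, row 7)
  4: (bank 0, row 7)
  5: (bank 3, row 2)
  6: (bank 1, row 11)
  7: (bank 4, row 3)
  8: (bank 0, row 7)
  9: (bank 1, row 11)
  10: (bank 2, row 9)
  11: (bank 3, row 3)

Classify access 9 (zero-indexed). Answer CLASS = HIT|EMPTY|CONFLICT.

CLASS = HIT

0: bank 2 row 1 — prev None → EMPTY
1: bank 3 row 5 — prev 5 → HIT
2: bank 2 row 1 — prev 1 → HIT
3: bank 1 row 7 — prev 7 → HIT
4: bank 0 row 7 — prev 7 → HIT
5: bank 3 row 2 — prev 5 → CONFLICT
6: bank 1 row 11 — prev 7 → CONFLICT
7: bank 4 row 3 — prev 3 → HIT
8: bank 0 row 7 — prev 7 → HIT
9: bank 1 row 11 — prev 11 → HIT
10: bank 2 row 9 — prev 1 → CONFLICT
11: bank 3 row 3 — prev 2 → CONFLICT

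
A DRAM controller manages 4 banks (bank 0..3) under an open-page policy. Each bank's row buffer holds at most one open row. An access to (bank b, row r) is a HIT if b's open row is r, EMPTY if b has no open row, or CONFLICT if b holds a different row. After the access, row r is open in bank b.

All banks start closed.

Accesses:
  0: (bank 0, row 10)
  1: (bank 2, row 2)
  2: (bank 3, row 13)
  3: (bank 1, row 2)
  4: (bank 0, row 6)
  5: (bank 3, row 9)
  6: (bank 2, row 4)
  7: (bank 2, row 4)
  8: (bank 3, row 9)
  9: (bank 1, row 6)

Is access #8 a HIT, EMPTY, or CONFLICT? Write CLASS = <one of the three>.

CLASS = HIT

0: bank 0 row 10 — prev None → EMPTY
1: bank 2 row 2 — prev None → EMPTY
2: bank 3 row 13 — prev None → EMPTY
3: bank 1 row 2 — prev None → EMPTY
4: bank 0 row 6 — prev 10 → CONFLICT
5: bank 3 row 9 — prev 13 → CONFLICT
6: bank 2 row 4 — prev 2 → CONFLICT
7: bank 2 row 4 — prev 4 → HIT
8: bank 3 row 9 — prev 9 → HIT
9: bank 1 row 6 — prev 2 → CONFLICT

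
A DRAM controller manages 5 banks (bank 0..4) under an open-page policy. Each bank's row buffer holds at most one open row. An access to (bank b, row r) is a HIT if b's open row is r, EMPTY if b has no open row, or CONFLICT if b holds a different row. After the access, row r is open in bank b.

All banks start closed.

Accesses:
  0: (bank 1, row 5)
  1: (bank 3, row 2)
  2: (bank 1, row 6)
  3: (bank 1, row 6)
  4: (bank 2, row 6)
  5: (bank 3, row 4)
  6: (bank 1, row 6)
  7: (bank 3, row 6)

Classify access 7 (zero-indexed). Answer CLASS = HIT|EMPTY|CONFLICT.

CLASS = CONFLICT

#0 (1,5) E
#1 (3,2) E
#2 (1,6) C  (was 5)
#3 (1,6) H  (was 6)
#4 (2,6) E
#5 (3,4) C  (was 2)
#6 (1,6) H  (was 6)
#7 (3,6) C  (was 4)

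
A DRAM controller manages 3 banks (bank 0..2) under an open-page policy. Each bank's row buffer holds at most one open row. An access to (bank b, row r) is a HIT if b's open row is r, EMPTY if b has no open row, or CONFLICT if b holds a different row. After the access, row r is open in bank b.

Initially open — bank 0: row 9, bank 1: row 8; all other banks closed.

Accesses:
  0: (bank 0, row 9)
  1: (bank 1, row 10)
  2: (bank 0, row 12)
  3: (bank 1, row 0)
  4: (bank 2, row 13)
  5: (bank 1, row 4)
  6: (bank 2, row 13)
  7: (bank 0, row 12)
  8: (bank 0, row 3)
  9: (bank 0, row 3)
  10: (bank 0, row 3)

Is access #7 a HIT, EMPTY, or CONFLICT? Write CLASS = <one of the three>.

  [0] b0 r9: had r9 ⇒ H
  [1] b1 r10: had r8 ⇒ C
  [2] b0 r12: had r9 ⇒ C
  [3] b1 r0: had r10 ⇒ C
  [4] b2 r13: no row ⇒ E
  [5] b1 r4: had r0 ⇒ C
  [6] b2 r13: had r13 ⇒ H
  [7] b0 r12: had r12 ⇒ H
  [8] b0 r3: had r12 ⇒ C
  [9] b0 r3: had r3 ⇒ H
  [10] b0 r3: had r3 ⇒ H

CLASS = HIT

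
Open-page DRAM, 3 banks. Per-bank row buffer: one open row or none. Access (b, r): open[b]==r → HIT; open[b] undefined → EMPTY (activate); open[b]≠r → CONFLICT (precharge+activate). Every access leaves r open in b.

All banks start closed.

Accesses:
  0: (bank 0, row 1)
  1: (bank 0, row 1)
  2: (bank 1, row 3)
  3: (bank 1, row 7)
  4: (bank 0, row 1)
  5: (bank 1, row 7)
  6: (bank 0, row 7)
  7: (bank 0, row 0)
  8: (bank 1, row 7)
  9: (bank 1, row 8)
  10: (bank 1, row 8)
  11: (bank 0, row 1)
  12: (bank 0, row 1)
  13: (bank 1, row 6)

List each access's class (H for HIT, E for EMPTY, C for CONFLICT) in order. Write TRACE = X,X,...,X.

TRACE = E,H,E,C,H,H,C,C,H,C,H,C,H,C

#0 (0,1) E
#1 (0,1) H  (was 1)
#2 (1,3) E
#3 (1,7) C  (was 3)
#4 (0,1) H  (was 1)
#5 (1,7) H  (was 7)
#6 (0,7) C  (was 1)
#7 (0,0) C  (was 7)
#8 (1,7) H  (was 7)
#9 (1,8) C  (was 7)
#10 (1,8) H  (was 8)
#11 (0,1) C  (was 0)
#12 (0,1) H  (was 1)
#13 (1,6) C  (was 8)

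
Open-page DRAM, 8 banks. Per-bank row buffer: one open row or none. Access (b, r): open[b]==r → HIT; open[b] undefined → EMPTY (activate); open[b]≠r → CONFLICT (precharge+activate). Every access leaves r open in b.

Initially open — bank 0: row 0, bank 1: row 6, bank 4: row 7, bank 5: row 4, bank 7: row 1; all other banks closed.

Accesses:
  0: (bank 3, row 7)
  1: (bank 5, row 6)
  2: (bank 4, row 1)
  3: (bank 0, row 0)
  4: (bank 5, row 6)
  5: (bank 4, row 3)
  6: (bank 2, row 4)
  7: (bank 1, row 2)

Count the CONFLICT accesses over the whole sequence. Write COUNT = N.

COUNT = 4

0: bank 3 row 7 — prev None → EMPTY
1: bank 5 row 6 — prev 4 → CONFLICT
2: bank 4 row 1 — prev 7 → CONFLICT
3: bank 0 row 0 — prev 0 → HIT
4: bank 5 row 6 — prev 6 → HIT
5: bank 4 row 3 — prev 1 → CONFLICT
6: bank 2 row 4 — prev None → EMPTY
7: bank 1 row 2 — prev 6 → CONFLICT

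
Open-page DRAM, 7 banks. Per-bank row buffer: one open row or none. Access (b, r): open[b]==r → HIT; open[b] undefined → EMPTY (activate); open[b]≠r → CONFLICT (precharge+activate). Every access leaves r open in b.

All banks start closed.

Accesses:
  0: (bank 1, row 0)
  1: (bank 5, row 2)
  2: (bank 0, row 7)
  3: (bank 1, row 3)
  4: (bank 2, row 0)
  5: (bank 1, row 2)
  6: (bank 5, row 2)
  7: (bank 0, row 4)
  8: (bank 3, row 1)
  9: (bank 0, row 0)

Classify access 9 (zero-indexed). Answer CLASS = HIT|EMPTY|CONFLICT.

CLASS = CONFLICT

#0 (1,0) E
#1 (5,2) E
#2 (0,7) E
#3 (1,3) C  (was 0)
#4 (2,0) E
#5 (1,2) C  (was 3)
#6 (5,2) H  (was 2)
#7 (0,4) C  (was 7)
#8 (3,1) E
#9 (0,0) C  (was 4)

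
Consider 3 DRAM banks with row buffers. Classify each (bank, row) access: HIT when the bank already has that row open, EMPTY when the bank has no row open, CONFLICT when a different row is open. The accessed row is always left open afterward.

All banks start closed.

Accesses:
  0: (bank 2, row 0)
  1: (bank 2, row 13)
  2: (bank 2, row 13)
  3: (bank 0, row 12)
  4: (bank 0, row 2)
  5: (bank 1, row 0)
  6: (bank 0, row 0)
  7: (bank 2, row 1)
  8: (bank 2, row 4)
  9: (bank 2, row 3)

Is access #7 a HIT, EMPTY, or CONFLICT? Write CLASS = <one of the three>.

CLASS = CONFLICT

  [0] b2 r0: no row ⇒ E
  [1] b2 r13: had r0 ⇒ C
  [2] b2 r13: had r13 ⇒ H
  [3] b0 r12: no row ⇒ E
  [4] b0 r2: had r12 ⇒ C
  [5] b1 r0: no row ⇒ E
  [6] b0 r0: had r2 ⇒ C
  [7] b2 r1: had r13 ⇒ C
  [8] b2 r4: had r1 ⇒ C
  [9] b2 r3: had r4 ⇒ C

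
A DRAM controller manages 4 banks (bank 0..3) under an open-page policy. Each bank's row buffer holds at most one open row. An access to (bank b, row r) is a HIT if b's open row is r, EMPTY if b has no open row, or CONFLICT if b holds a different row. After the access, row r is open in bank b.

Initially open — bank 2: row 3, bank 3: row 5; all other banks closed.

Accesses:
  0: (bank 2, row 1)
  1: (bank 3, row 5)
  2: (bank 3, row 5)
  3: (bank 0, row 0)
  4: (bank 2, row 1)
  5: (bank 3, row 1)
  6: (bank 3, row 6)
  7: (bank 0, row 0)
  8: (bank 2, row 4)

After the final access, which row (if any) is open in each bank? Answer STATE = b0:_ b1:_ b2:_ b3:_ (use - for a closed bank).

STATE = b0:0 b1:- b2:4 b3:6

  [0] b2 r1: had r3 ⇒ C
  [1] b3 r5: had r5 ⇒ H
  [2] b3 r5: had r5 ⇒ H
  [3] b0 r0: no row ⇒ E
  [4] b2 r1: had r1 ⇒ H
  [5] b3 r1: had r5 ⇒ C
  [6] b3 r6: had r1 ⇒ C
  [7] b0 r0: had r0 ⇒ H
  [8] b2 r4: had r1 ⇒ C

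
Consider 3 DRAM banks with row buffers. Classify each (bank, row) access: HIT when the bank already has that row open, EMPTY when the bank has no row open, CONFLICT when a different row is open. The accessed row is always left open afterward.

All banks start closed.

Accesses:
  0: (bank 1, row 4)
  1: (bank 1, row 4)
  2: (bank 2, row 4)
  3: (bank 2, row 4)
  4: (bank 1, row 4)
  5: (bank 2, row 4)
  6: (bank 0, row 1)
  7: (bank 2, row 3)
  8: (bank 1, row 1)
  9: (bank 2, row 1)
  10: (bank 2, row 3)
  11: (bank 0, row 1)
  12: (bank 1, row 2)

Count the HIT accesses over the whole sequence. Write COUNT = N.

#0 (1,4) E
#1 (1,4) H  (was 4)
#2 (2,4) E
#3 (2,4) H  (was 4)
#4 (1,4) H  (was 4)
#5 (2,4) H  (was 4)
#6 (0,1) E
#7 (2,3) C  (was 4)
#8 (1,1) C  (was 4)
#9 (2,1) C  (was 3)
#10 (2,3) C  (was 1)
#11 (0,1) H  (was 1)
#12 (1,2) C  (was 1)

COUNT = 5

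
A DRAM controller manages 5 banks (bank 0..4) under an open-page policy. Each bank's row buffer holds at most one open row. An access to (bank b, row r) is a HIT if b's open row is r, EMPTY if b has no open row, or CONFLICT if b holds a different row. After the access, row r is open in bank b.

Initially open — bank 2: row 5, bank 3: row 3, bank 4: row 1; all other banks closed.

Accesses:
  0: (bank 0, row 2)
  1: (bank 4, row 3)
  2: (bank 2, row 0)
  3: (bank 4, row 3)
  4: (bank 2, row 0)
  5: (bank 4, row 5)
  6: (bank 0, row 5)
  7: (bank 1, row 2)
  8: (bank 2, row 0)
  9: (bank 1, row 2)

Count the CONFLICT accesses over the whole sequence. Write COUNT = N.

COUNT = 4

#0 (0,2) E
#1 (4,3) C  (was 1)
#2 (2,0) C  (was 5)
#3 (4,3) H  (was 3)
#4 (2,0) H  (was 0)
#5 (4,5) C  (was 3)
#6 (0,5) C  (was 2)
#7 (1,2) E
#8 (2,0) H  (was 0)
#9 (1,2) H  (was 2)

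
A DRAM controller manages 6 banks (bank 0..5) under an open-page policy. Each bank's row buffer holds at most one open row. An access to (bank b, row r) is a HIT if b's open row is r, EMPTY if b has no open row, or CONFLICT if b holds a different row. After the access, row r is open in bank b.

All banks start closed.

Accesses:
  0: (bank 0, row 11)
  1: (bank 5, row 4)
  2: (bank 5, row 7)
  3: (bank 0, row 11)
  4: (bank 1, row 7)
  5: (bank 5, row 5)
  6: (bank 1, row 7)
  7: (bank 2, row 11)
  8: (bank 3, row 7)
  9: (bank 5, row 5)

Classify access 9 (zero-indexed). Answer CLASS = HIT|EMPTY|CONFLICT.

step 0: bank0 None->11 [EMPTY]
step 1: bank5 None->4 [EMPTY]
step 2: bank5 4->7 [CONFLICT]
step 3: bank0 11->11 [HIT]
step 4: bank1 None->7 [EMPTY]
step 5: bank5 7->5 [CONFLICT]
step 6: bank1 7->7 [HIT]
step 7: bank2 None->11 [EMPTY]
step 8: bank3 None->7 [EMPTY]
step 9: bank5 5->5 [HIT]

CLASS = HIT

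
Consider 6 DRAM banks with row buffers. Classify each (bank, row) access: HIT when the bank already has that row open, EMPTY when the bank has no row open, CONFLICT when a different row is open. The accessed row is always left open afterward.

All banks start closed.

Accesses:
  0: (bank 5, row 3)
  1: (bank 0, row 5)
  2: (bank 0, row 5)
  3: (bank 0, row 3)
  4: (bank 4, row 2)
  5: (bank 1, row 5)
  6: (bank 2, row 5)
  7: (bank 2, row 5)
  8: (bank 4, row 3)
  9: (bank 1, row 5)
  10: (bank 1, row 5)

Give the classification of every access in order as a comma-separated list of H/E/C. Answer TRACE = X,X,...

TRACE = E,E,H,C,E,E,E,H,C,H,H

  [0] b5 r3: no row ⇒ E
  [1] b0 r5: no row ⇒ E
  [2] b0 r5: had r5 ⇒ H
  [3] b0 r3: had r5 ⇒ C
  [4] b4 r2: no row ⇒ E
  [5] b1 r5: no row ⇒ E
  [6] b2 r5: no row ⇒ E
  [7] b2 r5: had r5 ⇒ H
  [8] b4 r3: had r2 ⇒ C
  [9] b1 r5: had r5 ⇒ H
  [10] b1 r5: had r5 ⇒ H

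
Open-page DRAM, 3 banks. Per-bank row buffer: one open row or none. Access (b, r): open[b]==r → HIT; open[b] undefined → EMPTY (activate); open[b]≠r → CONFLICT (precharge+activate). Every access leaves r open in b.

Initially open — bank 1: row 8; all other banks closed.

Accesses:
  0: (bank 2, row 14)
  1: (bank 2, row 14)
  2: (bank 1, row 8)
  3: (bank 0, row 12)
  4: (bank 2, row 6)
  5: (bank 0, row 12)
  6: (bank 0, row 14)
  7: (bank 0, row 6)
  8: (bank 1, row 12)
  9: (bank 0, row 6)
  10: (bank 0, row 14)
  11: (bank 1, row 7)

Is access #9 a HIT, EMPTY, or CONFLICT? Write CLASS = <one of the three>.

CLASS = HIT

0: bank 2 row 14 — prev None → EMPTY
1: bank 2 row 14 — prev 14 → HIT
2: bank 1 row 8 — prev 8 → HIT
3: bank 0 row 12 — prev None → EMPTY
4: bank 2 row 6 — prev 14 → CONFLICT
5: bank 0 row 12 — prev 12 → HIT
6: bank 0 row 14 — prev 12 → CONFLICT
7: bank 0 row 6 — prev 14 → CONFLICT
8: bank 1 row 12 — prev 8 → CONFLICT
9: bank 0 row 6 — prev 6 → HIT
10: bank 0 row 14 — prev 6 → CONFLICT
11: bank 1 row 7 — prev 12 → CONFLICT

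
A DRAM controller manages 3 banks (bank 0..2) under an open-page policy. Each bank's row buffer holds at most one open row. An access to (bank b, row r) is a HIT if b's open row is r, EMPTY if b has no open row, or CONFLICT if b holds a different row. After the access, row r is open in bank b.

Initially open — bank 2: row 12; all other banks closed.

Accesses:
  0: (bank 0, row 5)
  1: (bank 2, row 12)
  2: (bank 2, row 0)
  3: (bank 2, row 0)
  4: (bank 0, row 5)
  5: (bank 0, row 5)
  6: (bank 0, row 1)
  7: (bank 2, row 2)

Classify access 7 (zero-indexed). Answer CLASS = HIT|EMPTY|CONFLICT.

  [0] b0 r5: no row ⇒ E
  [1] b2 r12: had r12 ⇒ H
  [2] b2 r0: had r12 ⇒ C
  [3] b2 r0: had r0 ⇒ H
  [4] b0 r5: had r5 ⇒ H
  [5] b0 r5: had r5 ⇒ H
  [6] b0 r1: had r5 ⇒ C
  [7] b2 r2: had r0 ⇒ C

CLASS = CONFLICT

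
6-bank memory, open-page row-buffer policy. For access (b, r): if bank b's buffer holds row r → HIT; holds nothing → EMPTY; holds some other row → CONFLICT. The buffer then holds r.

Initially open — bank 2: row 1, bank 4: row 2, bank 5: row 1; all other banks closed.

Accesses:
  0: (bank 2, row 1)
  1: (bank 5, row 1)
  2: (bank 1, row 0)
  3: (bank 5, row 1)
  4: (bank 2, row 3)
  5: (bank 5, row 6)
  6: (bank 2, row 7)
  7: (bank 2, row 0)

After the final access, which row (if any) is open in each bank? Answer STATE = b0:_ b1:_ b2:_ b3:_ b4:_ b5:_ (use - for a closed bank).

step 0: bank2 1->1 [HIT]
step 1: bank5 1->1 [HIT]
step 2: bank1 None->0 [EMPTY]
step 3: bank5 1->1 [HIT]
step 4: bank2 1->3 [CONFLICT]
step 5: bank5 1->6 [CONFLICT]
step 6: bank2 3->7 [CONFLICT]
step 7: bank2 7->0 [CONFLICT]

STATE = b0:- b1:0 b2:0 b3:- b4:2 b5:6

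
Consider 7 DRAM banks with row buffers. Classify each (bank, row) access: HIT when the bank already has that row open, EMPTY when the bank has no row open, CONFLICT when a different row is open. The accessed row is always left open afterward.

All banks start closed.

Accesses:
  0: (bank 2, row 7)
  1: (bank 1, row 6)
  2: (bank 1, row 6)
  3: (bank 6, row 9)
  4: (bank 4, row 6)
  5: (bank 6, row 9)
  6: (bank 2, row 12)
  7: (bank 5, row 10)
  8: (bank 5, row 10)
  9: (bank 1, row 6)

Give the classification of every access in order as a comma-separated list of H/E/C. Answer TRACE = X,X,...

step 0: bank2 None->7 [EMPTY]
step 1: bank1 None->6 [EMPTY]
step 2: bank1 6->6 [HIT]
step 3: bank6 None->9 [EMPTY]
step 4: bank4 None->6 [EMPTY]
step 5: bank6 9->9 [HIT]
step 6: bank2 7->12 [CONFLICT]
step 7: bank5 None->10 [EMPTY]
step 8: bank5 10->10 [HIT]
step 9: bank1 6->6 [HIT]

TRACE = E,E,H,E,E,H,C,E,H,H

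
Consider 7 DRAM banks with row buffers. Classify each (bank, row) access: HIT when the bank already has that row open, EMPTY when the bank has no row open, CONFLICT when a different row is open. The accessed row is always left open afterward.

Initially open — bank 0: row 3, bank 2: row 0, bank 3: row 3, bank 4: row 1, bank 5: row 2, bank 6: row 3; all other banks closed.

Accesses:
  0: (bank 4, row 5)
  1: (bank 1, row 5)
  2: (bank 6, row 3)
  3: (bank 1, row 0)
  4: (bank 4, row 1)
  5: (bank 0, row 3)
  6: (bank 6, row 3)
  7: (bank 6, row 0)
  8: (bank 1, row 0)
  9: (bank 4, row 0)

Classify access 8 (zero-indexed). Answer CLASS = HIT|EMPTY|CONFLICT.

CLASS = HIT

#0 (4,5) C  (was 1)
#1 (1,5) E
#2 (6,3) H  (was 3)
#3 (1,0) C  (was 5)
#4 (4,1) C  (was 5)
#5 (0,3) H  (was 3)
#6 (6,3) H  (was 3)
#7 (6,0) C  (was 3)
#8 (1,0) H  (was 0)
#9 (4,0) C  (was 1)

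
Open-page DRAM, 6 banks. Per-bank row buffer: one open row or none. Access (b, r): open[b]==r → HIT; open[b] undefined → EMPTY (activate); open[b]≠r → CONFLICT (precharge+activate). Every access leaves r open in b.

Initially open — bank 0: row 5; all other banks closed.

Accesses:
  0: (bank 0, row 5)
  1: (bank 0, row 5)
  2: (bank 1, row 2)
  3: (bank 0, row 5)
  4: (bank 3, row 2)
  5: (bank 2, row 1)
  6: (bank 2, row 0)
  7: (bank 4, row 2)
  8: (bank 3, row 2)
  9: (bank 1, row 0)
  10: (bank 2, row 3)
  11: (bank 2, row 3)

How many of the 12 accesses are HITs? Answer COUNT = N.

COUNT = 5

0: bank 0 row 5 — prev 5 → HIT
1: bank 0 row 5 — prev 5 → HIT
2: bank 1 row 2 — prev None → EMPTY
3: bank 0 row 5 — prev 5 → HIT
4: bank 3 row 2 — prev None → EMPTY
5: bank 2 row 1 — prev None → EMPTY
6: bank 2 row 0 — prev 1 → CONFLICT
7: bank 4 row 2 — prev None → EMPTY
8: bank 3 row 2 — prev 2 → HIT
9: bank 1 row 0 — prev 2 → CONFLICT
10: bank 2 row 3 — prev 0 → CONFLICT
11: bank 2 row 3 — prev 3 → HIT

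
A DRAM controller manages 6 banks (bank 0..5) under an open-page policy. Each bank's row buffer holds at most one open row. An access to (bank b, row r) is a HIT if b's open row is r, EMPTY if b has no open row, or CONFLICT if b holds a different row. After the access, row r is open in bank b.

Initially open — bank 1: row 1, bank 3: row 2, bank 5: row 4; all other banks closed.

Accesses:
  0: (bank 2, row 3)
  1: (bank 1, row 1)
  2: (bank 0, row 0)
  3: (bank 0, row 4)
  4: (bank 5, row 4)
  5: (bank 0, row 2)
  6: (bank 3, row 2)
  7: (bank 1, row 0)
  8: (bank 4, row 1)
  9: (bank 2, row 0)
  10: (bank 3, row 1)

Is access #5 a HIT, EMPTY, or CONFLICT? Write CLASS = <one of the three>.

CLASS = CONFLICT

#0 (2,3) E
#1 (1,1) H  (was 1)
#2 (0,0) E
#3 (0,4) C  (was 0)
#4 (5,4) H  (was 4)
#5 (0,2) C  (was 4)
#6 (3,2) H  (was 2)
#7 (1,0) C  (was 1)
#8 (4,1) E
#9 (2,0) C  (was 3)
#10 (3,1) C  (was 2)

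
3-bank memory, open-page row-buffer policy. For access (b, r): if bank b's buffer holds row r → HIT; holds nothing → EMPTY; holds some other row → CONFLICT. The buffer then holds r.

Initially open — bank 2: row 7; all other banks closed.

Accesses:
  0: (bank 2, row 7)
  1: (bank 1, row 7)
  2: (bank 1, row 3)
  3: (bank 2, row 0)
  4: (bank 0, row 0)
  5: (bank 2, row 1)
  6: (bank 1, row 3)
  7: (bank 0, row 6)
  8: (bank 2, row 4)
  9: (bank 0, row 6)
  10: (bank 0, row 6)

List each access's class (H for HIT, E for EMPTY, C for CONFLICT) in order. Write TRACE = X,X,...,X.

TRACE = H,E,C,C,E,C,H,C,C,H,H

0: bank 2 row 7 — prev 7 → HIT
1: bank 1 row 7 — prev None → EMPTY
2: bank 1 row 3 — prev 7 → CONFLICT
3: bank 2 row 0 — prev 7 → CONFLICT
4: bank 0 row 0 — prev None → EMPTY
5: bank 2 row 1 — prev 0 → CONFLICT
6: bank 1 row 3 — prev 3 → HIT
7: bank 0 row 6 — prev 0 → CONFLICT
8: bank 2 row 4 — prev 1 → CONFLICT
9: bank 0 row 6 — prev 6 → HIT
10: bank 0 row 6 — prev 6 → HIT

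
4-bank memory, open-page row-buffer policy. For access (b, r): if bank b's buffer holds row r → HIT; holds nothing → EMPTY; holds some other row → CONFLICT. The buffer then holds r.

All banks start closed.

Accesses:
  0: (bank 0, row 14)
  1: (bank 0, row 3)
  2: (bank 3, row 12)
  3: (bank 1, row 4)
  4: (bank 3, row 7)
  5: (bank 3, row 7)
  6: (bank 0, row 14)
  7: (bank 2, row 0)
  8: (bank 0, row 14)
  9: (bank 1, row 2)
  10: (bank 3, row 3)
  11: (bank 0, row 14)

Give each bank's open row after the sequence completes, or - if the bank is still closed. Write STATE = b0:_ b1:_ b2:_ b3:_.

STATE = b0:14 b1:2 b2:0 b3:3

  [0] b0 r14: no row ⇒ E
  [1] b0 r3: had r14 ⇒ C
  [2] b3 r12: no row ⇒ E
  [3] b1 r4: no row ⇒ E
  [4] b3 r7: had r12 ⇒ C
  [5] b3 r7: had r7 ⇒ H
  [6] b0 r14: had r3 ⇒ C
  [7] b2 r0: no row ⇒ E
  [8] b0 r14: had r14 ⇒ H
  [9] b1 r2: had r4 ⇒ C
  [10] b3 r3: had r7 ⇒ C
  [11] b0 r14: had r14 ⇒ H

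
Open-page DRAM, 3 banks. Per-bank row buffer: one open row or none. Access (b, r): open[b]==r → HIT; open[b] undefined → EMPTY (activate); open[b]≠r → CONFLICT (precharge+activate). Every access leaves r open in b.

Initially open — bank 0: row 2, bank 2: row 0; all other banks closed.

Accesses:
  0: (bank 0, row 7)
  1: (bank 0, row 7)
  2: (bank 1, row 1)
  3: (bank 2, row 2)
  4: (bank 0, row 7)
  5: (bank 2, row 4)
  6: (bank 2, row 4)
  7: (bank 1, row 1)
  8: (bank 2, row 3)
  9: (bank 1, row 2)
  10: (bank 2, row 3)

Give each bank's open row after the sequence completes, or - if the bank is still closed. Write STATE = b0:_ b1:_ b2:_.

STATE = b0:7 b1:2 b2:3

#0 (0,7) C  (was 2)
#1 (0,7) H  (was 7)
#2 (1,1) E
#3 (2,2) C  (was 0)
#4 (0,7) H  (was 7)
#5 (2,4) C  (was 2)
#6 (2,4) H  (was 4)
#7 (1,1) H  (was 1)
#8 (2,3) C  (was 4)
#9 (1,2) C  (was 1)
#10 (2,3) H  (was 3)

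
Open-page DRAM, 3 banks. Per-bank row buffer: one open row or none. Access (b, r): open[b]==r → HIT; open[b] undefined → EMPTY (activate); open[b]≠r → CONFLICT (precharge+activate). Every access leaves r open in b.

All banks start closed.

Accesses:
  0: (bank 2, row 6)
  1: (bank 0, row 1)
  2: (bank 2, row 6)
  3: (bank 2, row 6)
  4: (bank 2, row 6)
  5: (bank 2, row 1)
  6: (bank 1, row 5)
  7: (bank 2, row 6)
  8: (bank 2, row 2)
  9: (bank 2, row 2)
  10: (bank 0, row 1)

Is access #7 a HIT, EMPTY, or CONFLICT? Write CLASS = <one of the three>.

#0 (2,6) E
#1 (0,1) E
#2 (2,6) H  (was 6)
#3 (2,6) H  (was 6)
#4 (2,6) H  (was 6)
#5 (2,1) C  (was 6)
#6 (1,5) E
#7 (2,6) C  (was 1)
#8 (2,2) C  (was 6)
#9 (2,2) H  (was 2)
#10 (0,1) H  (was 1)

CLASS = CONFLICT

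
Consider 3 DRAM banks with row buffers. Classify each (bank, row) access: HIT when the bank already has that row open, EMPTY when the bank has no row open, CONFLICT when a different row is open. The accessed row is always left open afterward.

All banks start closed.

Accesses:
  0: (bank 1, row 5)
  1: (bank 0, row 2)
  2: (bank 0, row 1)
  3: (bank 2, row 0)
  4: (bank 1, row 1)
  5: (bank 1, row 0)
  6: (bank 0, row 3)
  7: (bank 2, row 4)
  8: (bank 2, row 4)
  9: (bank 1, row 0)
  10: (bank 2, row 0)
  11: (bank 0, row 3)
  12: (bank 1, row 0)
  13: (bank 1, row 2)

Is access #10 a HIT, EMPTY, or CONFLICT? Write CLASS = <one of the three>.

CLASS = CONFLICT

step 0: bank1 None->5 [EMPTY]
step 1: bank0 None->2 [EMPTY]
step 2: bank0 2->1 [CONFLICT]
step 3: bank2 None->0 [EMPTY]
step 4: bank1 5->1 [CONFLICT]
step 5: bank1 1->0 [CONFLICT]
step 6: bank0 1->3 [CONFLICT]
step 7: bank2 0->4 [CONFLICT]
step 8: bank2 4->4 [HIT]
step 9: bank1 0->0 [HIT]
step 10: bank2 4->0 [CONFLICT]
step 11: bank0 3->3 [HIT]
step 12: bank1 0->0 [HIT]
step 13: bank1 0->2 [CONFLICT]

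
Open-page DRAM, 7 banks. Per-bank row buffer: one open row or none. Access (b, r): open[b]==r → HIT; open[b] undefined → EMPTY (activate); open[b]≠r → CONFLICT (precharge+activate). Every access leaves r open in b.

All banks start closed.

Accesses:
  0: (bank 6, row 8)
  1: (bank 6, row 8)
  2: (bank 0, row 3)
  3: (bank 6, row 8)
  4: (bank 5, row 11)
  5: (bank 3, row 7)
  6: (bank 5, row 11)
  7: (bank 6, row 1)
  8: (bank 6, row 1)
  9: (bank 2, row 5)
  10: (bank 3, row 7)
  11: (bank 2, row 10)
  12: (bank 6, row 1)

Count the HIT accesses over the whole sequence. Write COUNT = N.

0: bank 6 row 8 — prev None → EMPTY
1: bank 6 row 8 — prev 8 → HIT
2: bank 0 row 3 — prev None → EMPTY
3: bank 6 row 8 — prev 8 → HIT
4: bank 5 row 11 — prev None → EMPTY
5: bank 3 row 7 — prev None → EMPTY
6: bank 5 row 11 — prev 11 → HIT
7: bank 6 row 1 — prev 8 → CONFLICT
8: bank 6 row 1 — prev 1 → HIT
9: bank 2 row 5 — prev None → EMPTY
10: bank 3 row 7 — prev 7 → HIT
11: bank 2 row 10 — prev 5 → CONFLICT
12: bank 6 row 1 — prev 1 → HIT

COUNT = 6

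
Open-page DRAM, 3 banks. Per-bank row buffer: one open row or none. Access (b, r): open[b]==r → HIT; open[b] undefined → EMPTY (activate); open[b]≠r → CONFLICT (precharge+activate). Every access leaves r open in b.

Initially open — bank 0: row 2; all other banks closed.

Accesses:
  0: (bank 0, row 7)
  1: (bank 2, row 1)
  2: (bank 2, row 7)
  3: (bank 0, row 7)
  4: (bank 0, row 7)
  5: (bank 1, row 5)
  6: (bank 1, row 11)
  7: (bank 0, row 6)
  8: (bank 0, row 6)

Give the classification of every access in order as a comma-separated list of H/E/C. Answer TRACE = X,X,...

TRACE = C,E,C,H,H,E,C,C,H

0: bank 0 row 7 — prev 2 → CONFLICT
1: bank 2 row 1 — prev None → EMPTY
2: bank 2 row 7 — prev 1 → CONFLICT
3: bank 0 row 7 — prev 7 → HIT
4: bank 0 row 7 — prev 7 → HIT
5: bank 1 row 5 — prev None → EMPTY
6: bank 1 row 11 — prev 5 → CONFLICT
7: bank 0 row 6 — prev 7 → CONFLICT
8: bank 0 row 6 — prev 6 → HIT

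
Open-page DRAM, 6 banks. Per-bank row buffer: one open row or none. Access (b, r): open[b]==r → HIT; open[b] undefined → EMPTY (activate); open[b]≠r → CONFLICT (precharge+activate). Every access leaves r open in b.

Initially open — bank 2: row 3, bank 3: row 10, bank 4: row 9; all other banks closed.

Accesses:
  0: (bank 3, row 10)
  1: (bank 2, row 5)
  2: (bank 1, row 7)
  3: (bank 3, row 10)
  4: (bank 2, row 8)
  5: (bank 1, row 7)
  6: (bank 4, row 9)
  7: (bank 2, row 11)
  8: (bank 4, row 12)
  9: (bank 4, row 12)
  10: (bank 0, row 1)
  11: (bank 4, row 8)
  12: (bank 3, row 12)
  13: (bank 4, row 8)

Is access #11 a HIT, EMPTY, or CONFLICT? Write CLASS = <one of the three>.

CLASS = CONFLICT

  [0] b3 r10: had r10 ⇒ H
  [1] b2 r5: had r3 ⇒ C
  [2] b1 r7: no row ⇒ E
  [3] b3 r10: had r10 ⇒ H
  [4] b2 r8: had r5 ⇒ C
  [5] b1 r7: had r7 ⇒ H
  [6] b4 r9: had r9 ⇒ H
  [7] b2 r11: had r8 ⇒ C
  [8] b4 r12: had r9 ⇒ C
  [9] b4 r12: had r12 ⇒ H
  [10] b0 r1: no row ⇒ E
  [11] b4 r8: had r12 ⇒ C
  [12] b3 r12: had r10 ⇒ C
  [13] b4 r8: had r8 ⇒ H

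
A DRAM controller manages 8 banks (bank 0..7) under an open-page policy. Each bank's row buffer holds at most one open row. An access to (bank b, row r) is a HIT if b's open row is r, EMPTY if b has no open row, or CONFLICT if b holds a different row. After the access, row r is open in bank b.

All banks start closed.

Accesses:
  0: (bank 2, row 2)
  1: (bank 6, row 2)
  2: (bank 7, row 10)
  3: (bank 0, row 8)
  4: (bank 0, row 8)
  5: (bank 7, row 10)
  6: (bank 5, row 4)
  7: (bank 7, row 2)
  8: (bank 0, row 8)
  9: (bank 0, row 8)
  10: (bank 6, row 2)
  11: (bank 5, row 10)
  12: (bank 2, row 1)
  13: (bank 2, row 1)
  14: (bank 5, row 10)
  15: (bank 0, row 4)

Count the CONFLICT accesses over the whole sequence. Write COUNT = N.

0: bank 2 row 2 — prev None → EMPTY
1: bank 6 row 2 — prev None → EMPTY
2: bank 7 row 10 — prev None → EMPTY
3: bank 0 row 8 — prev None → EMPTY
4: bank 0 row 8 — prev 8 → HIT
5: bank 7 row 10 — prev 10 → HIT
6: bank 5 row 4 — prev None → EMPTY
7: bank 7 row 2 — prev 10 → CONFLICT
8: bank 0 row 8 — prev 8 → HIT
9: bank 0 row 8 — prev 8 → HIT
10: bank 6 row 2 — prev 2 → HIT
11: bank 5 row 10 — prev 4 → CONFLICT
12: bank 2 row 1 — prev 2 → CONFLICT
13: bank 2 row 1 — prev 1 → HIT
14: bank 5 row 10 — prev 10 → HIT
15: bank 0 row 4 — prev 8 → CONFLICT

COUNT = 4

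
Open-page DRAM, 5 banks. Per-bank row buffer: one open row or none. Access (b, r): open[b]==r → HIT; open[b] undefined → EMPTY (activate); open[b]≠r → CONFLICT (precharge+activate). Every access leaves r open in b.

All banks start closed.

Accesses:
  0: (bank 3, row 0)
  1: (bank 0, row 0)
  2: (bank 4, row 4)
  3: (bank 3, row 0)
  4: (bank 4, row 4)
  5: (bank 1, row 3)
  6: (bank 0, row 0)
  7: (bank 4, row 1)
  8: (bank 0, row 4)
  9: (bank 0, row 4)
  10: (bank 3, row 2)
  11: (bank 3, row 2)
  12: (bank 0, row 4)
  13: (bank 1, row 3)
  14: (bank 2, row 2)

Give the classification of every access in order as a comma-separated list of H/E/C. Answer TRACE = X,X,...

TRACE = E,E,E,H,H,E,H,C,C,H,C,H,H,H,E

#0 (3,0) E
#1 (0,0) E
#2 (4,4) E
#3 (3,0) H  (was 0)
#4 (4,4) H  (was 4)
#5 (1,3) E
#6 (0,0) H  (was 0)
#7 (4,1) C  (was 4)
#8 (0,4) C  (was 0)
#9 (0,4) H  (was 4)
#10 (3,2) C  (was 0)
#11 (3,2) H  (was 2)
#12 (0,4) H  (was 4)
#13 (1,3) H  (was 3)
#14 (2,2) E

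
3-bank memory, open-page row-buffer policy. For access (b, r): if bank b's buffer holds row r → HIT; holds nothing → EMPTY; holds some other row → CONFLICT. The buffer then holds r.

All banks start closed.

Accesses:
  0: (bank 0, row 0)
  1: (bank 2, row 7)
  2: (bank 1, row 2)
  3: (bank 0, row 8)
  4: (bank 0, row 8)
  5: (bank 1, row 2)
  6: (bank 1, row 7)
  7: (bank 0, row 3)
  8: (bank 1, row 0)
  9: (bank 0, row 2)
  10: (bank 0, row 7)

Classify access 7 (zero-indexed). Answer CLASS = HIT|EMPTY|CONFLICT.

  [0] b0 r0: no row ⇒ E
  [1] b2 r7: no row ⇒ E
  [2] b1 r2: no row ⇒ E
  [3] b0 r8: had r0 ⇒ C
  [4] b0 r8: had r8 ⇒ H
  [5] b1 r2: had r2 ⇒ H
  [6] b1 r7: had r2 ⇒ C
  [7] b0 r3: had r8 ⇒ C
  [8] b1 r0: had r7 ⇒ C
  [9] b0 r2: had r3 ⇒ C
  [10] b0 r7: had r2 ⇒ C

CLASS = CONFLICT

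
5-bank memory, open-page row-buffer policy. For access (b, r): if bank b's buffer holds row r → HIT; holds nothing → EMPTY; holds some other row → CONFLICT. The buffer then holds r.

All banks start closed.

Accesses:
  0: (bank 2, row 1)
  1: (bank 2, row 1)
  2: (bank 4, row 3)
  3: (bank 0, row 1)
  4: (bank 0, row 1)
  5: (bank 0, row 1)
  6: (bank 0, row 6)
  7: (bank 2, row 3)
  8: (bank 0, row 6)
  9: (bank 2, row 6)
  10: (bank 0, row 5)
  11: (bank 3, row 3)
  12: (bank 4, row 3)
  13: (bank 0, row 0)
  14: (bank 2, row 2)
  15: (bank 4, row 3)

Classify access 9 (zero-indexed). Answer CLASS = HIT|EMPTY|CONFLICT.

#0 (2,1) E
#1 (2,1) H  (was 1)
#2 (4,3) E
#3 (0,1) E
#4 (0,1) H  (was 1)
#5 (0,1) H  (was 1)
#6 (0,6) C  (was 1)
#7 (2,3) C  (was 1)
#8 (0,6) H  (was 6)
#9 (2,6) C  (was 3)
#10 (0,5) C  (was 6)
#11 (3,3) E
#12 (4,3) H  (was 3)
#13 (0,0) C  (was 5)
#14 (2,2) C  (was 6)
#15 (4,3) H  (was 3)

CLASS = CONFLICT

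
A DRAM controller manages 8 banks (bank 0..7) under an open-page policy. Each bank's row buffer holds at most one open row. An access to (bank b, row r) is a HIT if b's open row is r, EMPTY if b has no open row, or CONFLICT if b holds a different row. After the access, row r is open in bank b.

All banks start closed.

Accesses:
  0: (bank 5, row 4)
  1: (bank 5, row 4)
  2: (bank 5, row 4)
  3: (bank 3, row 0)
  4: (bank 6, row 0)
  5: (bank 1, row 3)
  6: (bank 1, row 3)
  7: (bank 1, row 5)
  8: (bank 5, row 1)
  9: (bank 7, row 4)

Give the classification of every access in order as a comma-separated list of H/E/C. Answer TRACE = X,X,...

step 0: bank5 None->4 [EMPTY]
step 1: bank5 4->4 [HIT]
step 2: bank5 4->4 [HIT]
step 3: bank3 None->0 [EMPTY]
step 4: bank6 None->0 [EMPTY]
step 5: bank1 None->3 [EMPTY]
step 6: bank1 3->3 [HIT]
step 7: bank1 3->5 [CONFLICT]
step 8: bank5 4->1 [CONFLICT]
step 9: bank7 None->4 [EMPTY]

TRACE = E,H,H,E,E,E,H,C,C,E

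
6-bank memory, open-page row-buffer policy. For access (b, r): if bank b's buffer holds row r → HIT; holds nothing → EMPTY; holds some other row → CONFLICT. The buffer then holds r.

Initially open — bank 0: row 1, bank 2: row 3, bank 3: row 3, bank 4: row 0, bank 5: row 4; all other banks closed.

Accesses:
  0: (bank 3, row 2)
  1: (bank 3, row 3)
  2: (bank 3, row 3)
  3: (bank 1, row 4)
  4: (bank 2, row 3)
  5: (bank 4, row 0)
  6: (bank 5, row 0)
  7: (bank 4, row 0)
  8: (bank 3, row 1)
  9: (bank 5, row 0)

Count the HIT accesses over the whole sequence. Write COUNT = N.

COUNT = 5

#0 (3,2) C  (was 3)
#1 (3,3) C  (was 2)
#2 (3,3) H  (was 3)
#3 (1,4) E
#4 (2,3) H  (was 3)
#5 (4,0) H  (was 0)
#6 (5,0) C  (was 4)
#7 (4,0) H  (was 0)
#8 (3,1) C  (was 3)
#9 (5,0) H  (was 0)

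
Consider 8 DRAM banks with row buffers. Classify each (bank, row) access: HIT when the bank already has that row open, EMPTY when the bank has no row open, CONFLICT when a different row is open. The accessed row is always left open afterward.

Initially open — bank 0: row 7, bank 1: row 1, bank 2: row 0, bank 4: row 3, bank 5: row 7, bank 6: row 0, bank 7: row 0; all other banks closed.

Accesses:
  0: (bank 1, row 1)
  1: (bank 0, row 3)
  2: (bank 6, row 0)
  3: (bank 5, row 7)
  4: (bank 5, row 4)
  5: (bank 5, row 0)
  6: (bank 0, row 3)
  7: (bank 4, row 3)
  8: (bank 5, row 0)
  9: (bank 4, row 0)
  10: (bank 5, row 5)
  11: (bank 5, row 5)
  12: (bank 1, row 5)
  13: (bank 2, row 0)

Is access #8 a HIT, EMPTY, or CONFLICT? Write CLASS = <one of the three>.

CLASS = HIT

  [0] b1 r1: had r1 ⇒ H
  [1] b0 r3: had r7 ⇒ C
  [2] b6 r0: had r0 ⇒ H
  [3] b5 r7: had r7 ⇒ H
  [4] b5 r4: had r7 ⇒ C
  [5] b5 r0: had r4 ⇒ C
  [6] b0 r3: had r3 ⇒ H
  [7] b4 r3: had r3 ⇒ H
  [8] b5 r0: had r0 ⇒ H
  [9] b4 r0: had r3 ⇒ C
  [10] b5 r5: had r0 ⇒ C
  [11] b5 r5: had r5 ⇒ H
  [12] b1 r5: had r1 ⇒ C
  [13] b2 r0: had r0 ⇒ H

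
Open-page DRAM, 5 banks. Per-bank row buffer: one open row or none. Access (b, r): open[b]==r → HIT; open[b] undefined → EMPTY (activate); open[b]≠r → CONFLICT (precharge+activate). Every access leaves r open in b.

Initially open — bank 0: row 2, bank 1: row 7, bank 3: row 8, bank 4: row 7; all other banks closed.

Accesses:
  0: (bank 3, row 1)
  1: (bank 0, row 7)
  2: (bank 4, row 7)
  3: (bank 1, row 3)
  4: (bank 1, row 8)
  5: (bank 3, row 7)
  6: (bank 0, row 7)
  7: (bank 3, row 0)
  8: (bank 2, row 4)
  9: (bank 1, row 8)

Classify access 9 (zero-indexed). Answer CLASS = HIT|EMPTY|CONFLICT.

#0 (3,1) C  (was 8)
#1 (0,7) C  (was 2)
#2 (4,7) H  (was 7)
#3 (1,3) C  (was 7)
#4 (1,8) C  (was 3)
#5 (3,7) C  (was 1)
#6 (0,7) H  (was 7)
#7 (3,0) C  (was 7)
#8 (2,4) E
#9 (1,8) H  (was 8)

CLASS = HIT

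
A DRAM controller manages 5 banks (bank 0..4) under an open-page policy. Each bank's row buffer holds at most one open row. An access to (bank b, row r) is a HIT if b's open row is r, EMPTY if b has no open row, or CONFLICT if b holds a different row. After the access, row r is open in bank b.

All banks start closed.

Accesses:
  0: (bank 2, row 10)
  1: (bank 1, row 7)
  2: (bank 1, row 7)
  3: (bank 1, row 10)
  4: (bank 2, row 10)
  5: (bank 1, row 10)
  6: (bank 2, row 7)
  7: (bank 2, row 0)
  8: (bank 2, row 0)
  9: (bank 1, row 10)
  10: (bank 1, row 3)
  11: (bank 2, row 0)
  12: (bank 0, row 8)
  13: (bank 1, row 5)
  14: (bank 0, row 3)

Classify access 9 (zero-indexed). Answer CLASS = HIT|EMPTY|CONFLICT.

CLASS = HIT

#0 (2,10) E
#1 (1,7) E
#2 (1,7) H  (was 7)
#3 (1,10) C  (was 7)
#4 (2,10) H  (was 10)
#5 (1,10) H  (was 10)
#6 (2,7) C  (was 10)
#7 (2,0) C  (was 7)
#8 (2,0) H  (was 0)
#9 (1,10) H  (was 10)
#10 (1,3) C  (was 10)
#11 (2,0) H  (was 0)
#12 (0,8) E
#13 (1,5) C  (was 3)
#14 (0,3) C  (was 8)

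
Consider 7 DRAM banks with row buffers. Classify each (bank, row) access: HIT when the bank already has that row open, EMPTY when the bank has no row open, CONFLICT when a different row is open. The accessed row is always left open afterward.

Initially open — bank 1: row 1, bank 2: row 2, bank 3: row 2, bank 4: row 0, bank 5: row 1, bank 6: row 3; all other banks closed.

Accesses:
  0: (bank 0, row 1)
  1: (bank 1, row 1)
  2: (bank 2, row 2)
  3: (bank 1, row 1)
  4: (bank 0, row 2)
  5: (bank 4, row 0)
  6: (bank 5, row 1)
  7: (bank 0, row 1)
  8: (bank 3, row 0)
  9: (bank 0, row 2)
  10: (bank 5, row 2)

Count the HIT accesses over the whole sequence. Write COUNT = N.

COUNT = 5

0: bank 0 row 1 — prev None → EMPTY
1: bank 1 row 1 — prev 1 → HIT
2: bank 2 row 2 — prev 2 → HIT
3: bank 1 row 1 — prev 1 → HIT
4: bank 0 row 2 — prev 1 → CONFLICT
5: bank 4 row 0 — prev 0 → HIT
6: bank 5 row 1 — prev 1 → HIT
7: bank 0 row 1 — prev 2 → CONFLICT
8: bank 3 row 0 — prev 2 → CONFLICT
9: bank 0 row 2 — prev 1 → CONFLICT
10: bank 5 row 2 — prev 1 → CONFLICT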